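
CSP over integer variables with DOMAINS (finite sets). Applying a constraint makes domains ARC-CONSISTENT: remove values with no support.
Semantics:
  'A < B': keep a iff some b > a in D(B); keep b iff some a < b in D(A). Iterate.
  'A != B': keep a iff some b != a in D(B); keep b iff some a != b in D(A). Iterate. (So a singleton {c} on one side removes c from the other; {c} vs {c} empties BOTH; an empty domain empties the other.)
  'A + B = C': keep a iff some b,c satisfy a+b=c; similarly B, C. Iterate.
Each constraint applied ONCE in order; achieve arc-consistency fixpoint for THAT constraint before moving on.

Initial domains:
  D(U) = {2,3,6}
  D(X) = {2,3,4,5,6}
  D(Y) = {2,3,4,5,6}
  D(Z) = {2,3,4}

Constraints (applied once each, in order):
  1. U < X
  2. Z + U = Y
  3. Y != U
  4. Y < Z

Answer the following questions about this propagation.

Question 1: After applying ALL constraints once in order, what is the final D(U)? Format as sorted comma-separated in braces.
Answer: {2,3}

Derivation:
Constraint 1 (U < X) on D(U)={2,3,6} D(X)={2,3,4,5,6}: U {2,3,6}->{2,3}; X {2,3,4,5,6}->{3,4,5,6}
Constraint 2 (Z + U = Y) on D(Z)={2,3,4} D(U)={2,3} D(Y)={2,3,4,5,6}: Y {2,3,4,5,6}->{4,5,6}
Constraint 3 (Y != U) on D(Y)={4,5,6} D(U)={2,3}: no change
Constraint 4 (Y < Z) on D(Y)={4,5,6} D(Z)={2,3,4}: Y {4,5,6}->{}; Z {2,3,4}->{}
So after all 4 constraints: D(U) = {2,3}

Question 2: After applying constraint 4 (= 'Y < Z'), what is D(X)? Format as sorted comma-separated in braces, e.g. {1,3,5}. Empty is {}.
Constraint 1 (U < X) on D(U)={2,3,6} D(X)={2,3,4,5,6}: U {2,3,6}->{2,3}; X {2,3,4,5,6}->{3,4,5,6}
Constraint 2 (Z + U = Y) on D(Z)={2,3,4} D(U)={2,3} D(Y)={2,3,4,5,6}: Y {2,3,4,5,6}->{4,5,6}
Constraint 3 (Y != U) on D(Y)={4,5,6} D(U)={2,3}: no change
Constraint 4 (Y < Z) on D(Y)={4,5,6} D(Z)={2,3,4}: Y {4,5,6}->{}; Z {2,3,4}->{}
So after constraint 4: D(X) = {3,4,5,6}

Answer: {3,4,5,6}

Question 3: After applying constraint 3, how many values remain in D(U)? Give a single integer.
Answer: 2

Derivation:
Constraint 1 (U < X) on D(U)={2,3,6} D(X)={2,3,4,5,6}: U {2,3,6}->{2,3}; X {2,3,4,5,6}->{3,4,5,6}
Constraint 2 (Z + U = Y) on D(Z)={2,3,4} D(U)={2,3} D(Y)={2,3,4,5,6}: Y {2,3,4,5,6}->{4,5,6}
Constraint 3 (Y != U) on D(Y)={4,5,6} D(U)={2,3}: no change
So after constraint 3: D(U)={2,3}, size = 2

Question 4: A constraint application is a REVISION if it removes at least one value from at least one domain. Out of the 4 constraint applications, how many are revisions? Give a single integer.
Answer: 3

Derivation:
Constraint 1 (U < X) on D(U)={2,3,6} D(X)={2,3,4,5,6}: U {2,3,6}->{2,3}; X {2,3,4,5,6}->{3,4,5,6} => REVISION
Constraint 2 (Z + U = Y) on D(Z)={2,3,4} D(U)={2,3} D(Y)={2,3,4,5,6}: Y {2,3,4,5,6}->{4,5,6} => REVISION
Constraint 3 (Y != U) on D(Y)={4,5,6} D(U)={2,3}: no change => not a revision
Constraint 4 (Y < Z) on D(Y)={4,5,6} D(Z)={2,3,4}: Y {4,5,6}->{}; Z {2,3,4}->{} => REVISION
Total revisions = 3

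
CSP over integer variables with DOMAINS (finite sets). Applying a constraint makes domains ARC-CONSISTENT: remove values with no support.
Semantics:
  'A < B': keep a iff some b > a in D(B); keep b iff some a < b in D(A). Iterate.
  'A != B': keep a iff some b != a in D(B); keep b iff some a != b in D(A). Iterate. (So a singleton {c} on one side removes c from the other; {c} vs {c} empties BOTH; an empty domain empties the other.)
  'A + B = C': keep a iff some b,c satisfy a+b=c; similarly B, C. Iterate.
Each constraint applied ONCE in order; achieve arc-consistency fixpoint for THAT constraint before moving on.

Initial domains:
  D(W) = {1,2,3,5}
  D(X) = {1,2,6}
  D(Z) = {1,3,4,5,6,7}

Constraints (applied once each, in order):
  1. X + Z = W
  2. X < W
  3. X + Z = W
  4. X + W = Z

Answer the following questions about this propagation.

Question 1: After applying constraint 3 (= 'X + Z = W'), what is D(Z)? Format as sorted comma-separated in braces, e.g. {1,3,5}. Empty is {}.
Answer: {1,3,4}

Derivation:
Constraint 1 (X + Z = W) on D(X)={1,2,6} D(Z)={1,3,4,5,6,7} D(W)={1,2,3,5}: X {1,2,6}->{1,2}; Z {1,3,4,5,6,7}->{1,3,4}; W {1,2,3,5}->{2,3,5}
Constraint 2 (X < W) on D(X)={1,2} D(W)={2,3,5}: no change
Constraint 3 (X + Z = W) on D(X)={1,2} D(Z)={1,3,4} D(W)={2,3,5}: no change
So after constraint 3: D(Z) = {1,3,4}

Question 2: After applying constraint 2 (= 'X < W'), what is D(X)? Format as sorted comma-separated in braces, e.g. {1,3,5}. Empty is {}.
Constraint 1 (X + Z = W) on D(X)={1,2,6} D(Z)={1,3,4,5,6,7} D(W)={1,2,3,5}: X {1,2,6}->{1,2}; Z {1,3,4,5,6,7}->{1,3,4}; W {1,2,3,5}->{2,3,5}
Constraint 2 (X < W) on D(X)={1,2} D(W)={2,3,5}: no change
So after constraint 2: D(X) = {1,2}

Answer: {1,2}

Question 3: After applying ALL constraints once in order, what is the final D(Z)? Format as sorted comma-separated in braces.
Constraint 1 (X + Z = W) on D(X)={1,2,6} D(Z)={1,3,4,5,6,7} D(W)={1,2,3,5}: X {1,2,6}->{1,2}; Z {1,3,4,5,6,7}->{1,3,4}; W {1,2,3,5}->{2,3,5}
Constraint 2 (X < W) on D(X)={1,2} D(W)={2,3,5}: no change
Constraint 3 (X + Z = W) on D(X)={1,2} D(Z)={1,3,4} D(W)={2,3,5}: no change
Constraint 4 (X + W = Z) on D(X)={1,2} D(W)={2,3,5} D(Z)={1,3,4}: W {2,3,5}->{2,3}; Z {1,3,4}->{3,4}
So after all 4 constraints: D(Z) = {3,4}

Answer: {3,4}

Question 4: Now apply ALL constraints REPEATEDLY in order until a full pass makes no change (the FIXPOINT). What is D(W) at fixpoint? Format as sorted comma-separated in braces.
Answer: {}

Derivation:
pass 0 (initial): D(W)={1,2,3,5}
pass 1: W {1,2,3,5}->{2,3}; X {1,2,6}->{1,2}; Z {1,3,4,5,6,7}->{3,4}
pass 2: W {2,3}->{}; X {1,2}->{}; Z {3,4}->{}
pass 3: no change
Fixpoint after 3 passes: D(W) = {}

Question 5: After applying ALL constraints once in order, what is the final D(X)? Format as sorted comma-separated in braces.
Answer: {1,2}

Derivation:
Constraint 1 (X + Z = W) on D(X)={1,2,6} D(Z)={1,3,4,5,6,7} D(W)={1,2,3,5}: X {1,2,6}->{1,2}; Z {1,3,4,5,6,7}->{1,3,4}; W {1,2,3,5}->{2,3,5}
Constraint 2 (X < W) on D(X)={1,2} D(W)={2,3,5}: no change
Constraint 3 (X + Z = W) on D(X)={1,2} D(Z)={1,3,4} D(W)={2,3,5}: no change
Constraint 4 (X + W = Z) on D(X)={1,2} D(W)={2,3,5} D(Z)={1,3,4}: W {2,3,5}->{2,3}; Z {1,3,4}->{3,4}
So after all 4 constraints: D(X) = {1,2}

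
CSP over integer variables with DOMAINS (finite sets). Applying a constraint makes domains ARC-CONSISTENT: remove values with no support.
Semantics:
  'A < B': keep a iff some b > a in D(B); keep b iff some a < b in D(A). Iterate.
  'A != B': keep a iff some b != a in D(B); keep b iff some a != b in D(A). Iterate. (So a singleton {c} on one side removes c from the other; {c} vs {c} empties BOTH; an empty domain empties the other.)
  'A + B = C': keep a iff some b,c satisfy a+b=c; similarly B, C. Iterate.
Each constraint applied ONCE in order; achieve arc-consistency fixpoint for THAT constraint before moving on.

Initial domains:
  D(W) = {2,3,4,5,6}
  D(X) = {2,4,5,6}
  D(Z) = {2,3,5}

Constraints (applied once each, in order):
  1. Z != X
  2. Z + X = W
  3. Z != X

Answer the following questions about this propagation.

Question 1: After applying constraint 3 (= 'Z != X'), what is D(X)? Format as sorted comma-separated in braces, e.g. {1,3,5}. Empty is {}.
Answer: {2,4}

Derivation:
Constraint 1 (Z != X) on D(Z)={2,3,5} D(X)={2,4,5,6}: no change
Constraint 2 (Z + X = W) on D(Z)={2,3,5} D(X)={2,4,5,6} D(W)={2,3,4,5,6}: Z {2,3,5}->{2,3}; X {2,4,5,6}->{2,4}; W {2,3,4,5,6}->{4,5,6}
Constraint 3 (Z != X) on D(Z)={2,3} D(X)={2,4}: no change
So after constraint 3: D(X) = {2,4}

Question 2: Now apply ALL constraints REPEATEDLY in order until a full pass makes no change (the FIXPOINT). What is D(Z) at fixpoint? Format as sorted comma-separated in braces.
Answer: {2,3}

Derivation:
pass 0 (initial): D(Z)={2,3,5}
pass 1: W {2,3,4,5,6}->{4,5,6}; X {2,4,5,6}->{2,4}; Z {2,3,5}->{2,3}
pass 2: no change
Fixpoint after 2 passes: D(Z) = {2,3}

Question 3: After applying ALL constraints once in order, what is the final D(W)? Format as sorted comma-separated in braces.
Constraint 1 (Z != X) on D(Z)={2,3,5} D(X)={2,4,5,6}: no change
Constraint 2 (Z + X = W) on D(Z)={2,3,5} D(X)={2,4,5,6} D(W)={2,3,4,5,6}: Z {2,3,5}->{2,3}; X {2,4,5,6}->{2,4}; W {2,3,4,5,6}->{4,5,6}
Constraint 3 (Z != X) on D(Z)={2,3} D(X)={2,4}: no change
So after all 3 constraints: D(W) = {4,5,6}

Answer: {4,5,6}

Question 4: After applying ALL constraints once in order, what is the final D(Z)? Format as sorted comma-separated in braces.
Constraint 1 (Z != X) on D(Z)={2,3,5} D(X)={2,4,5,6}: no change
Constraint 2 (Z + X = W) on D(Z)={2,3,5} D(X)={2,4,5,6} D(W)={2,3,4,5,6}: Z {2,3,5}->{2,3}; X {2,4,5,6}->{2,4}; W {2,3,4,5,6}->{4,5,6}
Constraint 3 (Z != X) on D(Z)={2,3} D(X)={2,4}: no change
So after all 3 constraints: D(Z) = {2,3}

Answer: {2,3}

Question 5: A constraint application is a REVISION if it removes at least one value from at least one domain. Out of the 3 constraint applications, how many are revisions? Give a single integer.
Constraint 1 (Z != X) on D(Z)={2,3,5} D(X)={2,4,5,6}: no change => not a revision
Constraint 2 (Z + X = W) on D(Z)={2,3,5} D(X)={2,4,5,6} D(W)={2,3,4,5,6}: Z {2,3,5}->{2,3}; X {2,4,5,6}->{2,4}; W {2,3,4,5,6}->{4,5,6} => REVISION
Constraint 3 (Z != X) on D(Z)={2,3} D(X)={2,4}: no change => not a revision
Total revisions = 1

Answer: 1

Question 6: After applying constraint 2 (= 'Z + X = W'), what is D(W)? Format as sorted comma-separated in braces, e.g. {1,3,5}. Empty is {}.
Answer: {4,5,6}

Derivation:
Constraint 1 (Z != X) on D(Z)={2,3,5} D(X)={2,4,5,6}: no change
Constraint 2 (Z + X = W) on D(Z)={2,3,5} D(X)={2,4,5,6} D(W)={2,3,4,5,6}: Z {2,3,5}->{2,3}; X {2,4,5,6}->{2,4}; W {2,3,4,5,6}->{4,5,6}
So after constraint 2: D(W) = {4,5,6}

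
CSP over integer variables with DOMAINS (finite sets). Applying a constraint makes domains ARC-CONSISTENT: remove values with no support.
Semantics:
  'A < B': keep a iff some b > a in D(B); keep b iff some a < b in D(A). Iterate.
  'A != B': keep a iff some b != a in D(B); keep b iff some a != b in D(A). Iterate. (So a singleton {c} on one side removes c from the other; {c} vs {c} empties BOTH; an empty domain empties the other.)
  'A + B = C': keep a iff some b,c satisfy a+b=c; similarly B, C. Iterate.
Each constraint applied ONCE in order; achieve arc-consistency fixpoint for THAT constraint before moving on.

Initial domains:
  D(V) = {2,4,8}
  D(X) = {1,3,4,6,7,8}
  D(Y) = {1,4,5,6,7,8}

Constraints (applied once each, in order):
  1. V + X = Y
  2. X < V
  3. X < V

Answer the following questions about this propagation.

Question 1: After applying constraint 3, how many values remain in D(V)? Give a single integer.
Constraint 1 (V + X = Y) on D(V)={2,4,8} D(X)={1,3,4,6,7,8} D(Y)={1,4,5,6,7,8}: V {2,4,8}->{2,4}; X {1,3,4,6,7,8}->{1,3,4,6}; Y {1,4,5,6,7,8}->{5,6,7,8}
Constraint 2 (X < V) on D(X)={1,3,4,6} D(V)={2,4}: X {1,3,4,6}->{1,3}
Constraint 3 (X < V) on D(X)={1,3} D(V)={2,4}: no change
So after constraint 3: D(V)={2,4}, size = 2

Answer: 2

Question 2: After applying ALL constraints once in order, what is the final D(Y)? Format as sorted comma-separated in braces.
Constraint 1 (V + X = Y) on D(V)={2,4,8} D(X)={1,3,4,6,7,8} D(Y)={1,4,5,6,7,8}: V {2,4,8}->{2,4}; X {1,3,4,6,7,8}->{1,3,4,6}; Y {1,4,5,6,7,8}->{5,6,7,8}
Constraint 2 (X < V) on D(X)={1,3,4,6} D(V)={2,4}: X {1,3,4,6}->{1,3}
Constraint 3 (X < V) on D(X)={1,3} D(V)={2,4}: no change
So after all 3 constraints: D(Y) = {5,6,7,8}

Answer: {5,6,7,8}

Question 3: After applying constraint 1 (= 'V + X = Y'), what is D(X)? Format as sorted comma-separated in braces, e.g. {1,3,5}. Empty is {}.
Constraint 1 (V + X = Y) on D(V)={2,4,8} D(X)={1,3,4,6,7,8} D(Y)={1,4,5,6,7,8}: V {2,4,8}->{2,4}; X {1,3,4,6,7,8}->{1,3,4,6}; Y {1,4,5,6,7,8}->{5,6,7,8}
So after constraint 1: D(X) = {1,3,4,6}

Answer: {1,3,4,6}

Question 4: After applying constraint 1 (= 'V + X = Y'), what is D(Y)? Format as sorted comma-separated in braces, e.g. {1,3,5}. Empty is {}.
Answer: {5,6,7,8}

Derivation:
Constraint 1 (V + X = Y) on D(V)={2,4,8} D(X)={1,3,4,6,7,8} D(Y)={1,4,5,6,7,8}: V {2,4,8}->{2,4}; X {1,3,4,6,7,8}->{1,3,4,6}; Y {1,4,5,6,7,8}->{5,6,7,8}
So after constraint 1: D(Y) = {5,6,7,8}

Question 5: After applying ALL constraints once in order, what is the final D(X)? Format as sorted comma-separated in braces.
Constraint 1 (V + X = Y) on D(V)={2,4,8} D(X)={1,3,4,6,7,8} D(Y)={1,4,5,6,7,8}: V {2,4,8}->{2,4}; X {1,3,4,6,7,8}->{1,3,4,6}; Y {1,4,5,6,7,8}->{5,6,7,8}
Constraint 2 (X < V) on D(X)={1,3,4,6} D(V)={2,4}: X {1,3,4,6}->{1,3}
Constraint 3 (X < V) on D(X)={1,3} D(V)={2,4}: no change
So after all 3 constraints: D(X) = {1,3}

Answer: {1,3}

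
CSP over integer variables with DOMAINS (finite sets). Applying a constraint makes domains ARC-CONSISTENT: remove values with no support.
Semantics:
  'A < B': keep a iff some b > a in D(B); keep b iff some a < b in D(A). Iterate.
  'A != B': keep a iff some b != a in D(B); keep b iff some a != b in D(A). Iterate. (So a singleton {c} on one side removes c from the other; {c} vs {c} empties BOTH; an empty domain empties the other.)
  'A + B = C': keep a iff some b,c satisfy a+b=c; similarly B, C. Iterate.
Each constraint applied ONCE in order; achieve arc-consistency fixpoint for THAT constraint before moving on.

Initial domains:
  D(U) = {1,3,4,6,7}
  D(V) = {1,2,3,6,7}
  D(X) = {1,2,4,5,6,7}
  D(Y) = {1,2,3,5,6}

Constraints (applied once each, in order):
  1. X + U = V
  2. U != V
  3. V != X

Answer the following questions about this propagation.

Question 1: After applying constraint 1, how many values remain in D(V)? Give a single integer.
Answer: 4

Derivation:
Constraint 1 (X + U = V) on D(X)={1,2,4,5,6,7} D(U)={1,3,4,6,7} D(V)={1,2,3,6,7}: X {1,2,4,5,6,7}->{1,2,4,5,6}; U {1,3,4,6,7}->{1,3,4,6}; V {1,2,3,6,7}->{2,3,6,7}
So after constraint 1: D(V)={2,3,6,7}, size = 4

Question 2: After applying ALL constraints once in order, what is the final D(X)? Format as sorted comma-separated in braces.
Answer: {1,2,4,5,6}

Derivation:
Constraint 1 (X + U = V) on D(X)={1,2,4,5,6,7} D(U)={1,3,4,6,7} D(V)={1,2,3,6,7}: X {1,2,4,5,6,7}->{1,2,4,5,6}; U {1,3,4,6,7}->{1,3,4,6}; V {1,2,3,6,7}->{2,3,6,7}
Constraint 2 (U != V) on D(U)={1,3,4,6} D(V)={2,3,6,7}: no change
Constraint 3 (V != X) on D(V)={2,3,6,7} D(X)={1,2,4,5,6}: no change
So after all 3 constraints: D(X) = {1,2,4,5,6}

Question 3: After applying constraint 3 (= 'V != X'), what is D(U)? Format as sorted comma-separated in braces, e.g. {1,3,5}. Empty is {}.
Constraint 1 (X + U = V) on D(X)={1,2,4,5,6,7} D(U)={1,3,4,6,7} D(V)={1,2,3,6,7}: X {1,2,4,5,6,7}->{1,2,4,5,6}; U {1,3,4,6,7}->{1,3,4,6}; V {1,2,3,6,7}->{2,3,6,7}
Constraint 2 (U != V) on D(U)={1,3,4,6} D(V)={2,3,6,7}: no change
Constraint 3 (V != X) on D(V)={2,3,6,7} D(X)={1,2,4,5,6}: no change
So after constraint 3: D(U) = {1,3,4,6}

Answer: {1,3,4,6}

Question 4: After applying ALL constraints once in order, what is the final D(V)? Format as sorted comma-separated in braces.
Constraint 1 (X + U = V) on D(X)={1,2,4,5,6,7} D(U)={1,3,4,6,7} D(V)={1,2,3,6,7}: X {1,2,4,5,6,7}->{1,2,4,5,6}; U {1,3,4,6,7}->{1,3,4,6}; V {1,2,3,6,7}->{2,3,6,7}
Constraint 2 (U != V) on D(U)={1,3,4,6} D(V)={2,3,6,7}: no change
Constraint 3 (V != X) on D(V)={2,3,6,7} D(X)={1,2,4,5,6}: no change
So after all 3 constraints: D(V) = {2,3,6,7}

Answer: {2,3,6,7}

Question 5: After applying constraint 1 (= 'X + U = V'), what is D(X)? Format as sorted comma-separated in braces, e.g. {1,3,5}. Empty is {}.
Answer: {1,2,4,5,6}

Derivation:
Constraint 1 (X + U = V) on D(X)={1,2,4,5,6,7} D(U)={1,3,4,6,7} D(V)={1,2,3,6,7}: X {1,2,4,5,6,7}->{1,2,4,5,6}; U {1,3,4,6,7}->{1,3,4,6}; V {1,2,3,6,7}->{2,3,6,7}
So after constraint 1: D(X) = {1,2,4,5,6}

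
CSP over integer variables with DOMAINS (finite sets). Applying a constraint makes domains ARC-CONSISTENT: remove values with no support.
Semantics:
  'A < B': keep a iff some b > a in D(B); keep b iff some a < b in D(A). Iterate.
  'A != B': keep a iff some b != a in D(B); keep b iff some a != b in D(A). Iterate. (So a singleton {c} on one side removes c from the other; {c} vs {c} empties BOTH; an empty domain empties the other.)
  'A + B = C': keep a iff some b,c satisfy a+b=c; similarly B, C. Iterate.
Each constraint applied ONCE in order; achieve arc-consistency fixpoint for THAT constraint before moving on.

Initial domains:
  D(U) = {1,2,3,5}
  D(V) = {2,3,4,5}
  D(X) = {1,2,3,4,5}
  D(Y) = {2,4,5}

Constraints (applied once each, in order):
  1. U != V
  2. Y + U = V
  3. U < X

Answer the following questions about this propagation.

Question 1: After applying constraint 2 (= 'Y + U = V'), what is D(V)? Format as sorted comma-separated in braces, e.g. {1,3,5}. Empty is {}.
Answer: {3,4,5}

Derivation:
Constraint 1 (U != V) on D(U)={1,2,3,5} D(V)={2,3,4,5}: no change
Constraint 2 (Y + U = V) on D(Y)={2,4,5} D(U)={1,2,3,5} D(V)={2,3,4,5}: Y {2,4,5}->{2,4}; U {1,2,3,5}->{1,2,3}; V {2,3,4,5}->{3,4,5}
So after constraint 2: D(V) = {3,4,5}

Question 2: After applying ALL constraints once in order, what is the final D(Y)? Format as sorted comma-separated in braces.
Constraint 1 (U != V) on D(U)={1,2,3,5} D(V)={2,3,4,5}: no change
Constraint 2 (Y + U = V) on D(Y)={2,4,5} D(U)={1,2,3,5} D(V)={2,3,4,5}: Y {2,4,5}->{2,4}; U {1,2,3,5}->{1,2,3}; V {2,3,4,5}->{3,4,5}
Constraint 3 (U < X) on D(U)={1,2,3} D(X)={1,2,3,4,5}: X {1,2,3,4,5}->{2,3,4,5}
So after all 3 constraints: D(Y) = {2,4}

Answer: {2,4}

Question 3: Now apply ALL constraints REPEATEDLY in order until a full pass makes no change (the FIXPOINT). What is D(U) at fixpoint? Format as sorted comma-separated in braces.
Answer: {1,2,3}

Derivation:
pass 0 (initial): D(U)={1,2,3,5}
pass 1: U {1,2,3,5}->{1,2,3}; V {2,3,4,5}->{3,4,5}; X {1,2,3,4,5}->{2,3,4,5}; Y {2,4,5}->{2,4}
pass 2: no change
Fixpoint after 2 passes: D(U) = {1,2,3}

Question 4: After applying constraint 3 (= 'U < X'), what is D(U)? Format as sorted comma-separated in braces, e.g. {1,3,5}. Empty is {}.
Constraint 1 (U != V) on D(U)={1,2,3,5} D(V)={2,3,4,5}: no change
Constraint 2 (Y + U = V) on D(Y)={2,4,5} D(U)={1,2,3,5} D(V)={2,3,4,5}: Y {2,4,5}->{2,4}; U {1,2,3,5}->{1,2,3}; V {2,3,4,5}->{3,4,5}
Constraint 3 (U < X) on D(U)={1,2,3} D(X)={1,2,3,4,5}: X {1,2,3,4,5}->{2,3,4,5}
So after constraint 3: D(U) = {1,2,3}

Answer: {1,2,3}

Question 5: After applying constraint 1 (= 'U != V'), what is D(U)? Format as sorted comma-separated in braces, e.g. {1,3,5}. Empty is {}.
Answer: {1,2,3,5}

Derivation:
Constraint 1 (U != V) on D(U)={1,2,3,5} D(V)={2,3,4,5}: no change
So after constraint 1: D(U) = {1,2,3,5}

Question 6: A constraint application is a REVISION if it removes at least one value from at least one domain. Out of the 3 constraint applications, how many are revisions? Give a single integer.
Constraint 1 (U != V) on D(U)={1,2,3,5} D(V)={2,3,4,5}: no change => not a revision
Constraint 2 (Y + U = V) on D(Y)={2,4,5} D(U)={1,2,3,5} D(V)={2,3,4,5}: Y {2,4,5}->{2,4}; U {1,2,3,5}->{1,2,3}; V {2,3,4,5}->{3,4,5} => REVISION
Constraint 3 (U < X) on D(U)={1,2,3} D(X)={1,2,3,4,5}: X {1,2,3,4,5}->{2,3,4,5} => REVISION
Total revisions = 2

Answer: 2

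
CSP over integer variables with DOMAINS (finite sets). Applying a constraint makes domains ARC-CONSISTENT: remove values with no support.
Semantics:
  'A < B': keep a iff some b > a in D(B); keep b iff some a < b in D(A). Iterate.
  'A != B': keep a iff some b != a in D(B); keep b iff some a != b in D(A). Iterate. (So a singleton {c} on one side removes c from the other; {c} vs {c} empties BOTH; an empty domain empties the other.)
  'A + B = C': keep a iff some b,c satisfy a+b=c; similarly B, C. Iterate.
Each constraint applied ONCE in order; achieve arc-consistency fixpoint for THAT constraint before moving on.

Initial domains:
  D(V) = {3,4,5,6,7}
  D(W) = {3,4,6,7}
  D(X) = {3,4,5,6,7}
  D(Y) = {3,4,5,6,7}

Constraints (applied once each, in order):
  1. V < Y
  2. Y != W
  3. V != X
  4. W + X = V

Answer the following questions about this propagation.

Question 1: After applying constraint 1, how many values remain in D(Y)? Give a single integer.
Answer: 4

Derivation:
Constraint 1 (V < Y) on D(V)={3,4,5,6,7} D(Y)={3,4,5,6,7}: V {3,4,5,6,7}->{3,4,5,6}; Y {3,4,5,6,7}->{4,5,6,7}
So after constraint 1: D(Y)={4,5,6,7}, size = 4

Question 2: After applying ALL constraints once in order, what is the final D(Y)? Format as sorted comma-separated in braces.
Constraint 1 (V < Y) on D(V)={3,4,5,6,7} D(Y)={3,4,5,6,7}: V {3,4,5,6,7}->{3,4,5,6}; Y {3,4,5,6,7}->{4,5,6,7}
Constraint 2 (Y != W) on D(Y)={4,5,6,7} D(W)={3,4,6,7}: no change
Constraint 3 (V != X) on D(V)={3,4,5,6} D(X)={3,4,5,6,7}: no change
Constraint 4 (W + X = V) on D(W)={3,4,6,7} D(X)={3,4,5,6,7} D(V)={3,4,5,6}: W {3,4,6,7}->{3}; X {3,4,5,6,7}->{3}; V {3,4,5,6}->{6}
So after all 4 constraints: D(Y) = {4,5,6,7}

Answer: {4,5,6,7}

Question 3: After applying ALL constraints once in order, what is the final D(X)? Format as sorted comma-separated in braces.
Answer: {3}

Derivation:
Constraint 1 (V < Y) on D(V)={3,4,5,6,7} D(Y)={3,4,5,6,7}: V {3,4,5,6,7}->{3,4,5,6}; Y {3,4,5,6,7}->{4,5,6,7}
Constraint 2 (Y != W) on D(Y)={4,5,6,7} D(W)={3,4,6,7}: no change
Constraint 3 (V != X) on D(V)={3,4,5,6} D(X)={3,4,5,6,7}: no change
Constraint 4 (W + X = V) on D(W)={3,4,6,7} D(X)={3,4,5,6,7} D(V)={3,4,5,6}: W {3,4,6,7}->{3}; X {3,4,5,6,7}->{3}; V {3,4,5,6}->{6}
So after all 4 constraints: D(X) = {3}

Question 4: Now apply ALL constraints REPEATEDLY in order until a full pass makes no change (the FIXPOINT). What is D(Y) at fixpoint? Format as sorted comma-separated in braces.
Answer: {7}

Derivation:
pass 0 (initial): D(Y)={3,4,5,6,7}
pass 1: V {3,4,5,6,7}->{6}; W {3,4,6,7}->{3}; X {3,4,5,6,7}->{3}; Y {3,4,5,6,7}->{4,5,6,7}
pass 2: Y {4,5,6,7}->{7}
pass 3: no change
Fixpoint after 3 passes: D(Y) = {7}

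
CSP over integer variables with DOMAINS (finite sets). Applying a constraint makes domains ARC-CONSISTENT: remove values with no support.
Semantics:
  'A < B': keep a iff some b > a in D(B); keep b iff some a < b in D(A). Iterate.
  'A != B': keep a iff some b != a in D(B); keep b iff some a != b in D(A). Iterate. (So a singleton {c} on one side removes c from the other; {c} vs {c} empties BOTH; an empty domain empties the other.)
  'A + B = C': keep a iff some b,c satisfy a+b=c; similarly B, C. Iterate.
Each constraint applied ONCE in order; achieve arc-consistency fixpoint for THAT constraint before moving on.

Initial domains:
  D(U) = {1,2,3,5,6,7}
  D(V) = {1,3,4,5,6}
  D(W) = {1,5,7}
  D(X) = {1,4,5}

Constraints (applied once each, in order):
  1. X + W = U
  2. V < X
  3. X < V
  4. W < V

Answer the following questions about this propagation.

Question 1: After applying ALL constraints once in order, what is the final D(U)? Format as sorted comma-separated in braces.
Constraint 1 (X + W = U) on D(X)={1,4,5} D(W)={1,5,7} D(U)={1,2,3,5,6,7}: W {1,5,7}->{1,5}; U {1,2,3,5,6,7}->{2,5,6}
Constraint 2 (V < X) on D(V)={1,3,4,5,6} D(X)={1,4,5}: V {1,3,4,5,6}->{1,3,4}; X {1,4,5}->{4,5}
Constraint 3 (X < V) on D(X)={4,5} D(V)={1,3,4}: X {4,5}->{}; V {1,3,4}->{}
Constraint 4 (W < V) on D(W)={1,5} D(V)={}: W {1,5}->{}
So after all 4 constraints: D(U) = {2,5,6}

Answer: {2,5,6}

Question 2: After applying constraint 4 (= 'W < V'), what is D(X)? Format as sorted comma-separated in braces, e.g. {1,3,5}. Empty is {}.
Constraint 1 (X + W = U) on D(X)={1,4,5} D(W)={1,5,7} D(U)={1,2,3,5,6,7}: W {1,5,7}->{1,5}; U {1,2,3,5,6,7}->{2,5,6}
Constraint 2 (V < X) on D(V)={1,3,4,5,6} D(X)={1,4,5}: V {1,3,4,5,6}->{1,3,4}; X {1,4,5}->{4,5}
Constraint 3 (X < V) on D(X)={4,5} D(V)={1,3,4}: X {4,5}->{}; V {1,3,4}->{}
Constraint 4 (W < V) on D(W)={1,5} D(V)={}: W {1,5}->{}
So after constraint 4: D(X) = {}

Answer: {}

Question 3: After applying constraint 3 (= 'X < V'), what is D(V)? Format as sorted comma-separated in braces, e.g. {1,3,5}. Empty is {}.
Answer: {}

Derivation:
Constraint 1 (X + W = U) on D(X)={1,4,5} D(W)={1,5,7} D(U)={1,2,3,5,6,7}: W {1,5,7}->{1,5}; U {1,2,3,5,6,7}->{2,5,6}
Constraint 2 (V < X) on D(V)={1,3,4,5,6} D(X)={1,4,5}: V {1,3,4,5,6}->{1,3,4}; X {1,4,5}->{4,5}
Constraint 3 (X < V) on D(X)={4,5} D(V)={1,3,4}: X {4,5}->{}; V {1,3,4}->{}
So after constraint 3: D(V) = {}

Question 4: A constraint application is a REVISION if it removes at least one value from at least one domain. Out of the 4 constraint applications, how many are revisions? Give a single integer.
Answer: 4

Derivation:
Constraint 1 (X + W = U) on D(X)={1,4,5} D(W)={1,5,7} D(U)={1,2,3,5,6,7}: W {1,5,7}->{1,5}; U {1,2,3,5,6,7}->{2,5,6} => REVISION
Constraint 2 (V < X) on D(V)={1,3,4,5,6} D(X)={1,4,5}: V {1,3,4,5,6}->{1,3,4}; X {1,4,5}->{4,5} => REVISION
Constraint 3 (X < V) on D(X)={4,5} D(V)={1,3,4}: X {4,5}->{}; V {1,3,4}->{} => REVISION
Constraint 4 (W < V) on D(W)={1,5} D(V)={}: W {1,5}->{} => REVISION
Total revisions = 4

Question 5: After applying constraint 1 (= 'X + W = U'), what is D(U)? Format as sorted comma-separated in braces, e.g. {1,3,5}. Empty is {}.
Answer: {2,5,6}

Derivation:
Constraint 1 (X + W = U) on D(X)={1,4,5} D(W)={1,5,7} D(U)={1,2,3,5,6,7}: W {1,5,7}->{1,5}; U {1,2,3,5,6,7}->{2,5,6}
So after constraint 1: D(U) = {2,5,6}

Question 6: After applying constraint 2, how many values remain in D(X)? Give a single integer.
Constraint 1 (X + W = U) on D(X)={1,4,5} D(W)={1,5,7} D(U)={1,2,3,5,6,7}: W {1,5,7}->{1,5}; U {1,2,3,5,6,7}->{2,5,6}
Constraint 2 (V < X) on D(V)={1,3,4,5,6} D(X)={1,4,5}: V {1,3,4,5,6}->{1,3,4}; X {1,4,5}->{4,5}
So after constraint 2: D(X)={4,5}, size = 2

Answer: 2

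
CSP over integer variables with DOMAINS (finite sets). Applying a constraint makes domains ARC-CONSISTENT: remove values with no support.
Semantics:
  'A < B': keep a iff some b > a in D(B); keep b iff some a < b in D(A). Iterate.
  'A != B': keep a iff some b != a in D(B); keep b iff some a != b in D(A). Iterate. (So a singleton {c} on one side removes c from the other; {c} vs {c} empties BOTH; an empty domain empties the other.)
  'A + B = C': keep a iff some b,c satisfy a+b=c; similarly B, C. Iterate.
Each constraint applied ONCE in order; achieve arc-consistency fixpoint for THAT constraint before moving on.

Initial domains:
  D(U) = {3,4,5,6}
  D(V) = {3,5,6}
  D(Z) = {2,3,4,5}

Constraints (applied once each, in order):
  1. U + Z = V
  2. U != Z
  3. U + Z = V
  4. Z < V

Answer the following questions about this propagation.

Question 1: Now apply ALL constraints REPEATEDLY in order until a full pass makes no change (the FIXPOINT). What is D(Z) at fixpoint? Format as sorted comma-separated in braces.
Answer: {2,3}

Derivation:
pass 0 (initial): D(Z)={2,3,4,5}
pass 1: U {3,4,5,6}->{3,4}; V {3,5,6}->{5,6}; Z {2,3,4,5}->{2,3}
pass 2: no change
Fixpoint after 2 passes: D(Z) = {2,3}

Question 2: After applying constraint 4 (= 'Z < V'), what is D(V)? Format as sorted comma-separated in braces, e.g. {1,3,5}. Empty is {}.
Answer: {5,6}

Derivation:
Constraint 1 (U + Z = V) on D(U)={3,4,5,6} D(Z)={2,3,4,5} D(V)={3,5,6}: U {3,4,5,6}->{3,4}; Z {2,3,4,5}->{2,3}; V {3,5,6}->{5,6}
Constraint 2 (U != Z) on D(U)={3,4} D(Z)={2,3}: no change
Constraint 3 (U + Z = V) on D(U)={3,4} D(Z)={2,3} D(V)={5,6}: no change
Constraint 4 (Z < V) on D(Z)={2,3} D(V)={5,6}: no change
So after constraint 4: D(V) = {5,6}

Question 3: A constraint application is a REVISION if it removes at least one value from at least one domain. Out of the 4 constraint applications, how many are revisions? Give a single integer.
Answer: 1

Derivation:
Constraint 1 (U + Z = V) on D(U)={3,4,5,6} D(Z)={2,3,4,5} D(V)={3,5,6}: U {3,4,5,6}->{3,4}; Z {2,3,4,5}->{2,3}; V {3,5,6}->{5,6} => REVISION
Constraint 2 (U != Z) on D(U)={3,4} D(Z)={2,3}: no change => not a revision
Constraint 3 (U + Z = V) on D(U)={3,4} D(Z)={2,3} D(V)={5,6}: no change => not a revision
Constraint 4 (Z < V) on D(Z)={2,3} D(V)={5,6}: no change => not a revision
Total revisions = 1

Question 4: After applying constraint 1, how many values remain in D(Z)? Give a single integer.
Constraint 1 (U + Z = V) on D(U)={3,4,5,6} D(Z)={2,3,4,5} D(V)={3,5,6}: U {3,4,5,6}->{3,4}; Z {2,3,4,5}->{2,3}; V {3,5,6}->{5,6}
So after constraint 1: D(Z)={2,3}, size = 2

Answer: 2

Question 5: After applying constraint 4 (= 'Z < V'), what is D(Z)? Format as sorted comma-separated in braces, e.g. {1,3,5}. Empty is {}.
Answer: {2,3}

Derivation:
Constraint 1 (U + Z = V) on D(U)={3,4,5,6} D(Z)={2,3,4,5} D(V)={3,5,6}: U {3,4,5,6}->{3,4}; Z {2,3,4,5}->{2,3}; V {3,5,6}->{5,6}
Constraint 2 (U != Z) on D(U)={3,4} D(Z)={2,3}: no change
Constraint 3 (U + Z = V) on D(U)={3,4} D(Z)={2,3} D(V)={5,6}: no change
Constraint 4 (Z < V) on D(Z)={2,3} D(V)={5,6}: no change
So after constraint 4: D(Z) = {2,3}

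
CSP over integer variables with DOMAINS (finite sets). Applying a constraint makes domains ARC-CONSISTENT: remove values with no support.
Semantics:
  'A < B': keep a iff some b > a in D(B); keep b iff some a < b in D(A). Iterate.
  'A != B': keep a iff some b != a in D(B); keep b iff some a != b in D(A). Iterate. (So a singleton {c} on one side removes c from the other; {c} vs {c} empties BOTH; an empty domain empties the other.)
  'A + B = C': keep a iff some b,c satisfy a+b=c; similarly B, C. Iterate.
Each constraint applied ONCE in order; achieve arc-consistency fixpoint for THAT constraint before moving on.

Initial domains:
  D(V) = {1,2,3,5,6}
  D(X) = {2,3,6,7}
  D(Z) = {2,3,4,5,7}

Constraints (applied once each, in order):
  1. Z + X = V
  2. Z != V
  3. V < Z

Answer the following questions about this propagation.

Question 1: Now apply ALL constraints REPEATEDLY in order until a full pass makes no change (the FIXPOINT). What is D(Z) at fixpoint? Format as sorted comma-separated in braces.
Answer: {}

Derivation:
pass 0 (initial): D(Z)={2,3,4,5,7}
pass 1: V {1,2,3,5,6}->{}; X {2,3,6,7}->{2,3}; Z {2,3,4,5,7}->{}
pass 2: X {2,3}->{}
pass 3: no change
Fixpoint after 3 passes: D(Z) = {}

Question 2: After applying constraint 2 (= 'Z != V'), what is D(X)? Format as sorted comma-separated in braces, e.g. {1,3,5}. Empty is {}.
Answer: {2,3}

Derivation:
Constraint 1 (Z + X = V) on D(Z)={2,3,4,5,7} D(X)={2,3,6,7} D(V)={1,2,3,5,6}: Z {2,3,4,5,7}->{2,3,4}; X {2,3,6,7}->{2,3}; V {1,2,3,5,6}->{5,6}
Constraint 2 (Z != V) on D(Z)={2,3,4} D(V)={5,6}: no change
So after constraint 2: D(X) = {2,3}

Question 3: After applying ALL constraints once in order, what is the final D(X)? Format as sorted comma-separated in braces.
Constraint 1 (Z + X = V) on D(Z)={2,3,4,5,7} D(X)={2,3,6,7} D(V)={1,2,3,5,6}: Z {2,3,4,5,7}->{2,3,4}; X {2,3,6,7}->{2,3}; V {1,2,3,5,6}->{5,6}
Constraint 2 (Z != V) on D(Z)={2,3,4} D(V)={5,6}: no change
Constraint 3 (V < Z) on D(V)={5,6} D(Z)={2,3,4}: V {5,6}->{}; Z {2,3,4}->{}
So after all 3 constraints: D(X) = {2,3}

Answer: {2,3}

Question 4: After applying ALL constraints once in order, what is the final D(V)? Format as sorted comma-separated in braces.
Answer: {}

Derivation:
Constraint 1 (Z + X = V) on D(Z)={2,3,4,5,7} D(X)={2,3,6,7} D(V)={1,2,3,5,6}: Z {2,3,4,5,7}->{2,3,4}; X {2,3,6,7}->{2,3}; V {1,2,3,5,6}->{5,6}
Constraint 2 (Z != V) on D(Z)={2,3,4} D(V)={5,6}: no change
Constraint 3 (V < Z) on D(V)={5,6} D(Z)={2,3,4}: V {5,6}->{}; Z {2,3,4}->{}
So after all 3 constraints: D(V) = {}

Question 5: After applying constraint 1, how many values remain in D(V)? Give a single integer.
Constraint 1 (Z + X = V) on D(Z)={2,3,4,5,7} D(X)={2,3,6,7} D(V)={1,2,3,5,6}: Z {2,3,4,5,7}->{2,3,4}; X {2,3,6,7}->{2,3}; V {1,2,3,5,6}->{5,6}
So after constraint 1: D(V)={5,6}, size = 2

Answer: 2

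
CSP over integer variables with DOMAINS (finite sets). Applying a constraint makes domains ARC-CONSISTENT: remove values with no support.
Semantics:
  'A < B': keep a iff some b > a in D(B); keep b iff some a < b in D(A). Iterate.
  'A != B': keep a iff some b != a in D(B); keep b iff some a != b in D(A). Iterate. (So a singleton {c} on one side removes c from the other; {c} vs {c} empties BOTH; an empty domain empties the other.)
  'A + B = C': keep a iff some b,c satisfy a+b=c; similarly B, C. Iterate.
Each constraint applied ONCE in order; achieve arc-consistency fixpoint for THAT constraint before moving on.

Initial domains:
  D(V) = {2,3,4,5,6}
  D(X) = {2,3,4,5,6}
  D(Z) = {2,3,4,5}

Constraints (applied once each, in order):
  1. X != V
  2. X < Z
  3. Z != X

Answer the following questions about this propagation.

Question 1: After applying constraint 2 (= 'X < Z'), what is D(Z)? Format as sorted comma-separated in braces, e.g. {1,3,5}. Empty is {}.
Answer: {3,4,5}

Derivation:
Constraint 1 (X != V) on D(X)={2,3,4,5,6} D(V)={2,3,4,5,6}: no change
Constraint 2 (X < Z) on D(X)={2,3,4,5,6} D(Z)={2,3,4,5}: X {2,3,4,5,6}->{2,3,4}; Z {2,3,4,5}->{3,4,5}
So after constraint 2: D(Z) = {3,4,5}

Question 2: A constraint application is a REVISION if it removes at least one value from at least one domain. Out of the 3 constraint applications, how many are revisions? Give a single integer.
Constraint 1 (X != V) on D(X)={2,3,4,5,6} D(V)={2,3,4,5,6}: no change => not a revision
Constraint 2 (X < Z) on D(X)={2,3,4,5,6} D(Z)={2,3,4,5}: X {2,3,4,5,6}->{2,3,4}; Z {2,3,4,5}->{3,4,5} => REVISION
Constraint 3 (Z != X) on D(Z)={3,4,5} D(X)={2,3,4}: no change => not a revision
Total revisions = 1

Answer: 1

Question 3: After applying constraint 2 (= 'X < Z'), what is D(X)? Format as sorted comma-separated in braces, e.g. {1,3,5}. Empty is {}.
Answer: {2,3,4}

Derivation:
Constraint 1 (X != V) on D(X)={2,3,4,5,6} D(V)={2,3,4,5,6}: no change
Constraint 2 (X < Z) on D(X)={2,3,4,5,6} D(Z)={2,3,4,5}: X {2,3,4,5,6}->{2,3,4}; Z {2,3,4,5}->{3,4,5}
So after constraint 2: D(X) = {2,3,4}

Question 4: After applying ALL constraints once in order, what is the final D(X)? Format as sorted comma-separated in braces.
Constraint 1 (X != V) on D(X)={2,3,4,5,6} D(V)={2,3,4,5,6}: no change
Constraint 2 (X < Z) on D(X)={2,3,4,5,6} D(Z)={2,3,4,5}: X {2,3,4,5,6}->{2,3,4}; Z {2,3,4,5}->{3,4,5}
Constraint 3 (Z != X) on D(Z)={3,4,5} D(X)={2,3,4}: no change
So after all 3 constraints: D(X) = {2,3,4}

Answer: {2,3,4}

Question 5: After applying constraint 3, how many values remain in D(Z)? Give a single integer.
Constraint 1 (X != V) on D(X)={2,3,4,5,6} D(V)={2,3,4,5,6}: no change
Constraint 2 (X < Z) on D(X)={2,3,4,5,6} D(Z)={2,3,4,5}: X {2,3,4,5,6}->{2,3,4}; Z {2,3,4,5}->{3,4,5}
Constraint 3 (Z != X) on D(Z)={3,4,5} D(X)={2,3,4}: no change
So after constraint 3: D(Z)={3,4,5}, size = 3

Answer: 3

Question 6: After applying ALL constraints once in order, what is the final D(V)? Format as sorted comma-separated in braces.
Answer: {2,3,4,5,6}

Derivation:
Constraint 1 (X != V) on D(X)={2,3,4,5,6} D(V)={2,3,4,5,6}: no change
Constraint 2 (X < Z) on D(X)={2,3,4,5,6} D(Z)={2,3,4,5}: X {2,3,4,5,6}->{2,3,4}; Z {2,3,4,5}->{3,4,5}
Constraint 3 (Z != X) on D(Z)={3,4,5} D(X)={2,3,4}: no change
So after all 3 constraints: D(V) = {2,3,4,5,6}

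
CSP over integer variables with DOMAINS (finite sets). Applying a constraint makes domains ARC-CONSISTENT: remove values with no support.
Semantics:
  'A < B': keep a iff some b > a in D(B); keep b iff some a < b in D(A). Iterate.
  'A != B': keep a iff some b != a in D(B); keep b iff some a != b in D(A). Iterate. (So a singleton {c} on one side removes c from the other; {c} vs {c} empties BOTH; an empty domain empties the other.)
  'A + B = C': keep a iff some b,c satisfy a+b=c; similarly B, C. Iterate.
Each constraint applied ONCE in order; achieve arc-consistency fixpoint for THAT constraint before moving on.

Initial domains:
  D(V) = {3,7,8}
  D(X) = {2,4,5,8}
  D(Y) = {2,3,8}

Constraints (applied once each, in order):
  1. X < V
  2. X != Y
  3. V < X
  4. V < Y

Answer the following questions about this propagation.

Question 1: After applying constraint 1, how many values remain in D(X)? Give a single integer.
Answer: 3

Derivation:
Constraint 1 (X < V) on D(X)={2,4,5,8} D(V)={3,7,8}: X {2,4,5,8}->{2,4,5}
So after constraint 1: D(X)={2,4,5}, size = 3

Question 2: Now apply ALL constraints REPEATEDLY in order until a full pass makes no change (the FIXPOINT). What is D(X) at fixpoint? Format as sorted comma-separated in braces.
Answer: {}

Derivation:
pass 0 (initial): D(X)={2,4,5,8}
pass 1: V {3,7,8}->{3}; X {2,4,5,8}->{4,5}; Y {2,3,8}->{8}
pass 2: V {3}->{}; X {4,5}->{}; Y {8}->{}
pass 3: no change
Fixpoint after 3 passes: D(X) = {}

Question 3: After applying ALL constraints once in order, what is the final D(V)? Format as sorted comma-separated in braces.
Answer: {3}

Derivation:
Constraint 1 (X < V) on D(X)={2,4,5,8} D(V)={3,7,8}: X {2,4,5,8}->{2,4,5}
Constraint 2 (X != Y) on D(X)={2,4,5} D(Y)={2,3,8}: no change
Constraint 3 (V < X) on D(V)={3,7,8} D(X)={2,4,5}: V {3,7,8}->{3}; X {2,4,5}->{4,5}
Constraint 4 (V < Y) on D(V)={3} D(Y)={2,3,8}: Y {2,3,8}->{8}
So after all 4 constraints: D(V) = {3}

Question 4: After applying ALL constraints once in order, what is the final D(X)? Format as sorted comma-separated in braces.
Constraint 1 (X < V) on D(X)={2,4,5,8} D(V)={3,7,8}: X {2,4,5,8}->{2,4,5}
Constraint 2 (X != Y) on D(X)={2,4,5} D(Y)={2,3,8}: no change
Constraint 3 (V < X) on D(V)={3,7,8} D(X)={2,4,5}: V {3,7,8}->{3}; X {2,4,5}->{4,5}
Constraint 4 (V < Y) on D(V)={3} D(Y)={2,3,8}: Y {2,3,8}->{8}
So after all 4 constraints: D(X) = {4,5}

Answer: {4,5}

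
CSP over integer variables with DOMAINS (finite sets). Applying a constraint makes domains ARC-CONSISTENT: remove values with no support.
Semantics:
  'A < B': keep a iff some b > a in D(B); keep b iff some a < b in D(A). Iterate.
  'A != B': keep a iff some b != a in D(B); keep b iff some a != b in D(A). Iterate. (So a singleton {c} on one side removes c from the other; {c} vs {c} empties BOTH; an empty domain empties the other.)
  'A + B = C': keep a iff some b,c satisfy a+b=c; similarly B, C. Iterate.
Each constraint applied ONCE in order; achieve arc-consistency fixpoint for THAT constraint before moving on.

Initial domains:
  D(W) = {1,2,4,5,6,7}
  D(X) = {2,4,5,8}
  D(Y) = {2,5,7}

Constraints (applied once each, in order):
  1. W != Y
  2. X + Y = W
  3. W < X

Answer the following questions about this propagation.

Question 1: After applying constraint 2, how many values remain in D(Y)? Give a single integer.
Constraint 1 (W != Y) on D(W)={1,2,4,5,6,7} D(Y)={2,5,7}: no change
Constraint 2 (X + Y = W) on D(X)={2,4,5,8} D(Y)={2,5,7} D(W)={1,2,4,5,6,7}: X {2,4,5,8}->{2,4,5}; Y {2,5,7}->{2,5}; W {1,2,4,5,6,7}->{4,6,7}
So after constraint 2: D(Y)={2,5}, size = 2

Answer: 2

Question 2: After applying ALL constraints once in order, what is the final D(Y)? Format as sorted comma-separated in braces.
Constraint 1 (W != Y) on D(W)={1,2,4,5,6,7} D(Y)={2,5,7}: no change
Constraint 2 (X + Y = W) on D(X)={2,4,5,8} D(Y)={2,5,7} D(W)={1,2,4,5,6,7}: X {2,4,5,8}->{2,4,5}; Y {2,5,7}->{2,5}; W {1,2,4,5,6,7}->{4,6,7}
Constraint 3 (W < X) on D(W)={4,6,7} D(X)={2,4,5}: W {4,6,7}->{4}; X {2,4,5}->{5}
So after all 3 constraints: D(Y) = {2,5}

Answer: {2,5}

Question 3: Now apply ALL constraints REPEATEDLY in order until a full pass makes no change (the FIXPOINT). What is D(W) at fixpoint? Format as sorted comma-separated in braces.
pass 0 (initial): D(W)={1,2,4,5,6,7}
pass 1: W {1,2,4,5,6,7}->{4}; X {2,4,5,8}->{5}; Y {2,5,7}->{2,5}
pass 2: W {4}->{}; X {5}->{}; Y {2,5}->{}
pass 3: no change
Fixpoint after 3 passes: D(W) = {}

Answer: {}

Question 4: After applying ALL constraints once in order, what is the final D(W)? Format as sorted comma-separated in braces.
Constraint 1 (W != Y) on D(W)={1,2,4,5,6,7} D(Y)={2,5,7}: no change
Constraint 2 (X + Y = W) on D(X)={2,4,5,8} D(Y)={2,5,7} D(W)={1,2,4,5,6,7}: X {2,4,5,8}->{2,4,5}; Y {2,5,7}->{2,5}; W {1,2,4,5,6,7}->{4,6,7}
Constraint 3 (W < X) on D(W)={4,6,7} D(X)={2,4,5}: W {4,6,7}->{4}; X {2,4,5}->{5}
So after all 3 constraints: D(W) = {4}

Answer: {4}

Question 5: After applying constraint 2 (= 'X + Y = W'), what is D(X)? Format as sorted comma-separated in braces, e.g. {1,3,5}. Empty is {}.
Answer: {2,4,5}

Derivation:
Constraint 1 (W != Y) on D(W)={1,2,4,5,6,7} D(Y)={2,5,7}: no change
Constraint 2 (X + Y = W) on D(X)={2,4,5,8} D(Y)={2,5,7} D(W)={1,2,4,5,6,7}: X {2,4,5,8}->{2,4,5}; Y {2,5,7}->{2,5}; W {1,2,4,5,6,7}->{4,6,7}
So after constraint 2: D(X) = {2,4,5}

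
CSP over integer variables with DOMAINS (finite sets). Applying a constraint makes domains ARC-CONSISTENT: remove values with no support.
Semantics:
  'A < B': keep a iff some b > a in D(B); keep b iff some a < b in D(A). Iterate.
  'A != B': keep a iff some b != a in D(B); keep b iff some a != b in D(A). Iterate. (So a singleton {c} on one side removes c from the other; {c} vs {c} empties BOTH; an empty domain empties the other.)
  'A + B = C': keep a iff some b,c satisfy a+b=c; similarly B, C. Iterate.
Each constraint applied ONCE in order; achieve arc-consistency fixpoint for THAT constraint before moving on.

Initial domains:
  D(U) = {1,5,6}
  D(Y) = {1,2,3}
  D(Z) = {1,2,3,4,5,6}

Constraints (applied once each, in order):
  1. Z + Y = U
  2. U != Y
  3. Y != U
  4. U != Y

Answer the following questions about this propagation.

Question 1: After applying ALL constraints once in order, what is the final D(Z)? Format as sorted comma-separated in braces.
Answer: {2,3,4,5}

Derivation:
Constraint 1 (Z + Y = U) on D(Z)={1,2,3,4,5,6} D(Y)={1,2,3} D(U)={1,5,6}: Z {1,2,3,4,5,6}->{2,3,4,5}; U {1,5,6}->{5,6}
Constraint 2 (U != Y) on D(U)={5,6} D(Y)={1,2,3}: no change
Constraint 3 (Y != U) on D(Y)={1,2,3} D(U)={5,6}: no change
Constraint 4 (U != Y) on D(U)={5,6} D(Y)={1,2,3}: no change
So after all 4 constraints: D(Z) = {2,3,4,5}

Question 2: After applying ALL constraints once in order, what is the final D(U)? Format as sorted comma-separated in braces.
Answer: {5,6}

Derivation:
Constraint 1 (Z + Y = U) on D(Z)={1,2,3,4,5,6} D(Y)={1,2,3} D(U)={1,5,6}: Z {1,2,3,4,5,6}->{2,3,4,5}; U {1,5,6}->{5,6}
Constraint 2 (U != Y) on D(U)={5,6} D(Y)={1,2,3}: no change
Constraint 3 (Y != U) on D(Y)={1,2,3} D(U)={5,6}: no change
Constraint 4 (U != Y) on D(U)={5,6} D(Y)={1,2,3}: no change
So after all 4 constraints: D(U) = {5,6}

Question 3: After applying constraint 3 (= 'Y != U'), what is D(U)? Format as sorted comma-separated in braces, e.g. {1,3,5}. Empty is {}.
Answer: {5,6}

Derivation:
Constraint 1 (Z + Y = U) on D(Z)={1,2,3,4,5,6} D(Y)={1,2,3} D(U)={1,5,6}: Z {1,2,3,4,5,6}->{2,3,4,5}; U {1,5,6}->{5,6}
Constraint 2 (U != Y) on D(U)={5,6} D(Y)={1,2,3}: no change
Constraint 3 (Y != U) on D(Y)={1,2,3} D(U)={5,6}: no change
So after constraint 3: D(U) = {5,6}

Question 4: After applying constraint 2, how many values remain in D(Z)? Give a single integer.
Answer: 4

Derivation:
Constraint 1 (Z + Y = U) on D(Z)={1,2,3,4,5,6} D(Y)={1,2,3} D(U)={1,5,6}: Z {1,2,3,4,5,6}->{2,3,4,5}; U {1,5,6}->{5,6}
Constraint 2 (U != Y) on D(U)={5,6} D(Y)={1,2,3}: no change
So after constraint 2: D(Z)={2,3,4,5}, size = 4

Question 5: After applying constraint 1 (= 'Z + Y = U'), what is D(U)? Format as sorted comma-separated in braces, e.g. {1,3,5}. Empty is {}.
Constraint 1 (Z + Y = U) on D(Z)={1,2,3,4,5,6} D(Y)={1,2,3} D(U)={1,5,6}: Z {1,2,3,4,5,6}->{2,3,4,5}; U {1,5,6}->{5,6}
So after constraint 1: D(U) = {5,6}

Answer: {5,6}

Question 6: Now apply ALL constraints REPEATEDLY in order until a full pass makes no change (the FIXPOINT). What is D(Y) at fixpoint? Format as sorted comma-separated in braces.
Answer: {1,2,3}

Derivation:
pass 0 (initial): D(Y)={1,2,3}
pass 1: U {1,5,6}->{5,6}; Z {1,2,3,4,5,6}->{2,3,4,5}
pass 2: no change
Fixpoint after 2 passes: D(Y) = {1,2,3}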